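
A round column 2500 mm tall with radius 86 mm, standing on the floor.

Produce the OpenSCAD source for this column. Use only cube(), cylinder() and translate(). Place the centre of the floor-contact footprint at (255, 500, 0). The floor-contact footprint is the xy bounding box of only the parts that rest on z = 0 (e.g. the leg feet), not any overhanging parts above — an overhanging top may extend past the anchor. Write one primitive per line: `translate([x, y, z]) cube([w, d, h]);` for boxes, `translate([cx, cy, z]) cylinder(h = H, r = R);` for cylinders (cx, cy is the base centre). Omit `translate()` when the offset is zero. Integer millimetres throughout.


translate([255, 500, 0]) cylinder(h = 2500, r = 86);


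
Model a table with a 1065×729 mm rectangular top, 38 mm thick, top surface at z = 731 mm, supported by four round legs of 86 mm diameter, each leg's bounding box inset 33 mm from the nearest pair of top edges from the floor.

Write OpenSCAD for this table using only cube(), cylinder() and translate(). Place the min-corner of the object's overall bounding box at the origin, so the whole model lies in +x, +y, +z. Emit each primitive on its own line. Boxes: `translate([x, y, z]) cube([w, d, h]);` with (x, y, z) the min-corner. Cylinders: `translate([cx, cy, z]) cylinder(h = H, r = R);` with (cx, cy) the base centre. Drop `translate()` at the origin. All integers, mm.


translate([0, 0, 693]) cube([1065, 729, 38]);
translate([76, 76, 0]) cylinder(h = 693, r = 43);
translate([989, 76, 0]) cylinder(h = 693, r = 43);
translate([76, 653, 0]) cylinder(h = 693, r = 43);
translate([989, 653, 0]) cylinder(h = 693, r = 43);


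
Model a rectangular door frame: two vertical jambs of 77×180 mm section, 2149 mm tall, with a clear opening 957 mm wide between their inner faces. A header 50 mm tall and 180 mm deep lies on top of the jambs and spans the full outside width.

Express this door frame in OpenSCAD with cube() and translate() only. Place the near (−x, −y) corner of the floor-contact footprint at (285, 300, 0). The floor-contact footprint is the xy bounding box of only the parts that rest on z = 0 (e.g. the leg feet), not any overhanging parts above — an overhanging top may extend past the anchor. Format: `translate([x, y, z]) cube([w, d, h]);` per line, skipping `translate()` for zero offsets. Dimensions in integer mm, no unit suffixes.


translate([285, 300, 0]) cube([77, 180, 2149]);
translate([1319, 300, 0]) cube([77, 180, 2149]);
translate([285, 300, 2149]) cube([1111, 180, 50]);


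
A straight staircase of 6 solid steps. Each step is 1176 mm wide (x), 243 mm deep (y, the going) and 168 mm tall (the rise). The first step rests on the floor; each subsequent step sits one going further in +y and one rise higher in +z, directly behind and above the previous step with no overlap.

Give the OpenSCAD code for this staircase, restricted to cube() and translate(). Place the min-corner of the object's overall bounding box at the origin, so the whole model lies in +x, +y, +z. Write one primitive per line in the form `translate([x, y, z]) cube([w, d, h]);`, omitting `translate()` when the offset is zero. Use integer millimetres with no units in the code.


cube([1176, 243, 168]);
translate([0, 243, 168]) cube([1176, 243, 168]);
translate([0, 486, 336]) cube([1176, 243, 168]);
translate([0, 729, 504]) cube([1176, 243, 168]);
translate([0, 972, 672]) cube([1176, 243, 168]);
translate([0, 1215, 840]) cube([1176, 243, 168]);


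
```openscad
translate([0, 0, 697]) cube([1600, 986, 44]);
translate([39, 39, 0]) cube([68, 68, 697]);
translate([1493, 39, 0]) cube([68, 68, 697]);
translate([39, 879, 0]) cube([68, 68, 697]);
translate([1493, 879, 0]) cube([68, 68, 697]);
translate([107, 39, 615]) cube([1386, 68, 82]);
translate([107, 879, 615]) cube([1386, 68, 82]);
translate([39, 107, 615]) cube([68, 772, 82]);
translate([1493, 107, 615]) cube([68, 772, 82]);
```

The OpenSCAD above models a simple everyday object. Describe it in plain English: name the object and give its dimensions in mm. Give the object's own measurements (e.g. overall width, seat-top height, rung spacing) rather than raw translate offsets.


A table: top 1600 mm (x) × 986 mm (y), 44 mm thick, upper face at z = 741 mm, on four 68×68 mm square legs, each inset 39 mm from the nearest pair of top edges from z = 0 to the bottom of the top. Four apron rails, 68 mm thick and 82 mm tall, run between adjacent legs with their top edges flush with the underside of the top and their outer faces flush with the legs' outer faces.


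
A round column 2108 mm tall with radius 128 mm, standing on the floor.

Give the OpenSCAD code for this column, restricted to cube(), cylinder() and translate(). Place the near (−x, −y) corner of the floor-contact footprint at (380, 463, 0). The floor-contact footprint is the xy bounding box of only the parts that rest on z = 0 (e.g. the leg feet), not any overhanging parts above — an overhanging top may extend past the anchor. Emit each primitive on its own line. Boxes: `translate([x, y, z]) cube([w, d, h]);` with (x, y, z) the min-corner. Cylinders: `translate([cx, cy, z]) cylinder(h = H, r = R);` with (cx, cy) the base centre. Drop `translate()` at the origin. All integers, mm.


translate([508, 591, 0]) cylinder(h = 2108, r = 128);


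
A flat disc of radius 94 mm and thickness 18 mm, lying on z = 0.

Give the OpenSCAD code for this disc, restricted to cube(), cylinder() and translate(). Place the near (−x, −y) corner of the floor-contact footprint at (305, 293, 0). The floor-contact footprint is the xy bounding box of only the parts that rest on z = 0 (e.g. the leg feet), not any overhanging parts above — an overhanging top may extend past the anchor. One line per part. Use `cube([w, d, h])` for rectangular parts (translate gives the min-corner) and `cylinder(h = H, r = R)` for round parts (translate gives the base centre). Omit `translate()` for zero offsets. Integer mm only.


translate([399, 387, 0]) cylinder(h = 18, r = 94);


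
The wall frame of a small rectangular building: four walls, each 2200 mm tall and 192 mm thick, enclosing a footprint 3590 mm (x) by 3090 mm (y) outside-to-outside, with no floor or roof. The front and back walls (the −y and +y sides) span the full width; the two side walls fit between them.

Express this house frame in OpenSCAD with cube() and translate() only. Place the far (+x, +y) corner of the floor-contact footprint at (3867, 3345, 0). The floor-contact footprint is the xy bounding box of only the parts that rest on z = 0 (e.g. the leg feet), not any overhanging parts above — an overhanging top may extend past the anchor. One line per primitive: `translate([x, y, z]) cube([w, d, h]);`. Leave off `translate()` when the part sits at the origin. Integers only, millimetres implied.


translate([277, 255, 0]) cube([3590, 192, 2200]);
translate([277, 3153, 0]) cube([3590, 192, 2200]);
translate([277, 447, 0]) cube([192, 2706, 2200]);
translate([3675, 447, 0]) cube([192, 2706, 2200]);


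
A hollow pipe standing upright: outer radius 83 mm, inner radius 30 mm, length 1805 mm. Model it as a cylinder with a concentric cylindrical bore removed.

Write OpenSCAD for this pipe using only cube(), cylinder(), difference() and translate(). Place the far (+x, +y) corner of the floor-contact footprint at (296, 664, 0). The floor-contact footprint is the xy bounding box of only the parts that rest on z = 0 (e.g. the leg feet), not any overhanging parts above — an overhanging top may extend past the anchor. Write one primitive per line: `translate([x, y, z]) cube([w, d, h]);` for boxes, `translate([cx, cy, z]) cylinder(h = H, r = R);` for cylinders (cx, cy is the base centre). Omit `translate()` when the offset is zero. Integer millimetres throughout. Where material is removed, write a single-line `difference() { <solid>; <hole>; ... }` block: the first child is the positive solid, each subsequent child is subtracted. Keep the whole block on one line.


difference() { translate([213, 581, 0]) cylinder(h = 1805, r = 83); translate([213, 581, 0]) cylinder(h = 1805, r = 30); }


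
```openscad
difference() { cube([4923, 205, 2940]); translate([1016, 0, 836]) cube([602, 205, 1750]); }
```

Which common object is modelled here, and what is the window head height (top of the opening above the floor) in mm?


A wall with a window opening. The window head height is 2586 mm.

A wall with a rectangular opening subtracted — a window. Sill at z = 836, opening 1750 mm tall, so the head is at 836 + 1750 = 2586 mm.


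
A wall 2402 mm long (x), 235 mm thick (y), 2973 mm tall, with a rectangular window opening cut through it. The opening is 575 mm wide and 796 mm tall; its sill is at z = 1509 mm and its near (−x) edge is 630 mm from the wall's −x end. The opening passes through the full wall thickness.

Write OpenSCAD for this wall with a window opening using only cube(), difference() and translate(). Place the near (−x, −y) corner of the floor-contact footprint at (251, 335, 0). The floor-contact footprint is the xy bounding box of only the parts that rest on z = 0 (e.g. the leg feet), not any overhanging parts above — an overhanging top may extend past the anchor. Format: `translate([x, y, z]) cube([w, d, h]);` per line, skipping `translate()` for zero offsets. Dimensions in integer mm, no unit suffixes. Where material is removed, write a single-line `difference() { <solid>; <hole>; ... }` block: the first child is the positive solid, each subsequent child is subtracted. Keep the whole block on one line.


difference() { translate([251, 335, 0]) cube([2402, 235, 2973]); translate([881, 335, 1509]) cube([575, 235, 796]); }


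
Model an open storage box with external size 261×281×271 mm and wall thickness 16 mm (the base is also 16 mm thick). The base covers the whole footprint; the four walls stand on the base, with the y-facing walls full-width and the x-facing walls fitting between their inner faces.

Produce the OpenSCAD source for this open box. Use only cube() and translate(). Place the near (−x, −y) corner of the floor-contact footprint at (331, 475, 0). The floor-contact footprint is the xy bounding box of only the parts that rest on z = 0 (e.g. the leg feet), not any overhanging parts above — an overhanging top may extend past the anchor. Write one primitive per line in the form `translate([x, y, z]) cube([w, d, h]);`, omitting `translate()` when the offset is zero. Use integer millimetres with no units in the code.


translate([331, 475, 0]) cube([261, 281, 16]);
translate([331, 475, 16]) cube([261, 16, 255]);
translate([331, 740, 16]) cube([261, 16, 255]);
translate([331, 491, 16]) cube([16, 249, 255]);
translate([576, 491, 16]) cube([16, 249, 255]);


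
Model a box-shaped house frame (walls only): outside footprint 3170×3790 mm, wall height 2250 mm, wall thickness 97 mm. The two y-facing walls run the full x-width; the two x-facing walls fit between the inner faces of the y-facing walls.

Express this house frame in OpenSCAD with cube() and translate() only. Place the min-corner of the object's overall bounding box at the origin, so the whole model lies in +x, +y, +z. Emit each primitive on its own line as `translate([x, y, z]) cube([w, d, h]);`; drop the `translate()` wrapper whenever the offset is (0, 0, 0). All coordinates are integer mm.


cube([3170, 97, 2250]);
translate([0, 3693, 0]) cube([3170, 97, 2250]);
translate([0, 97, 0]) cube([97, 3596, 2250]);
translate([3073, 97, 0]) cube([97, 3596, 2250]);


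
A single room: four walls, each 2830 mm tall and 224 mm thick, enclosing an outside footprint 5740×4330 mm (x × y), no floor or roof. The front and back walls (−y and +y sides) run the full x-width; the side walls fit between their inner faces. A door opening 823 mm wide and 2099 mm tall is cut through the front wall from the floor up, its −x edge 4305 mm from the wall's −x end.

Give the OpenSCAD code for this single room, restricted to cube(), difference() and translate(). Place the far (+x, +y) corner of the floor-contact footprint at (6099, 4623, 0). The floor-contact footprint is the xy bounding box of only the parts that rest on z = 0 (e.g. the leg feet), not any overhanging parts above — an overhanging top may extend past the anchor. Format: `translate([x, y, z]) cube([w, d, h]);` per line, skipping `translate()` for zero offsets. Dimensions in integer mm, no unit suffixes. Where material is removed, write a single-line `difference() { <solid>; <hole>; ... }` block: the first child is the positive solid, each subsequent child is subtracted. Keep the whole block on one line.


difference() { translate([359, 293, 0]) cube([5740, 224, 2830]); translate([4664, 293, 0]) cube([823, 224, 2099]); }
translate([359, 4399, 0]) cube([5740, 224, 2830]);
translate([359, 517, 0]) cube([224, 3882, 2830]);
translate([5875, 517, 0]) cube([224, 3882, 2830]);


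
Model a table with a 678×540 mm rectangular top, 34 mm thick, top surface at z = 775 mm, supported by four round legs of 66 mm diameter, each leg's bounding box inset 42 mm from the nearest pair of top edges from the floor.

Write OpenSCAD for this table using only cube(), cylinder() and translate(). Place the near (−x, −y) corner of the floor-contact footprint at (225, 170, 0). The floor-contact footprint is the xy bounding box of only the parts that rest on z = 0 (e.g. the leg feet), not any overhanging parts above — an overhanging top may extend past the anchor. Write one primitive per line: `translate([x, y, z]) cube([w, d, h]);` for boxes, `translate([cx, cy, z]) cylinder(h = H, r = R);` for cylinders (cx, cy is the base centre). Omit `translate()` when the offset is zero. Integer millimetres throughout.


translate([183, 128, 741]) cube([678, 540, 34]);
translate([258, 203, 0]) cylinder(h = 741, r = 33);
translate([786, 203, 0]) cylinder(h = 741, r = 33);
translate([258, 593, 0]) cylinder(h = 741, r = 33);
translate([786, 593, 0]) cylinder(h = 741, r = 33);


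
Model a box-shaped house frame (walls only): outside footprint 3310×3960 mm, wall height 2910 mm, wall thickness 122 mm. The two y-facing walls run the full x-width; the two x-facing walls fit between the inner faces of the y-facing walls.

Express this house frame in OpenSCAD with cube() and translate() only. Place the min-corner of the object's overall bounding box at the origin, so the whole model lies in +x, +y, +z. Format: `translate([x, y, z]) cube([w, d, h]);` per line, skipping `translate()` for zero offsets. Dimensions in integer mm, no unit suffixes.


cube([3310, 122, 2910]);
translate([0, 3838, 0]) cube([3310, 122, 2910]);
translate([0, 122, 0]) cube([122, 3716, 2910]);
translate([3188, 122, 0]) cube([122, 3716, 2910]);


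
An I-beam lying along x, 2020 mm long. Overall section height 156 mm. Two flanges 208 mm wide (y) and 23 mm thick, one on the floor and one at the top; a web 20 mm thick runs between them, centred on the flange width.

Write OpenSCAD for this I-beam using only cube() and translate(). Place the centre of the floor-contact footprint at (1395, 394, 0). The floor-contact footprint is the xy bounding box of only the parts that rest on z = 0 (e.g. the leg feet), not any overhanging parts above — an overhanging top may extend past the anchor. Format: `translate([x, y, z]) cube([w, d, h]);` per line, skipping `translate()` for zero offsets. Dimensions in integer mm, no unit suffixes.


translate([385, 290, 0]) cube([2020, 208, 23]);
translate([385, 384, 23]) cube([2020, 20, 110]);
translate([385, 290, 133]) cube([2020, 208, 23]);


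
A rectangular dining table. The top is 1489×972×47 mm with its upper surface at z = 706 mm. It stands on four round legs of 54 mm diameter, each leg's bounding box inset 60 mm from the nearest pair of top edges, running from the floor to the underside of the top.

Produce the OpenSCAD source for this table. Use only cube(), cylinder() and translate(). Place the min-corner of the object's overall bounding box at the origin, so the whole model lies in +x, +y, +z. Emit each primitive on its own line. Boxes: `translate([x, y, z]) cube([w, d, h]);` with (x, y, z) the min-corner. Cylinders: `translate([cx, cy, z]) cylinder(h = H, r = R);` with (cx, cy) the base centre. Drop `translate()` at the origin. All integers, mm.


translate([0, 0, 659]) cube([1489, 972, 47]);
translate([87, 87, 0]) cylinder(h = 659, r = 27);
translate([1402, 87, 0]) cylinder(h = 659, r = 27);
translate([87, 885, 0]) cylinder(h = 659, r = 27);
translate([1402, 885, 0]) cylinder(h = 659, r = 27);


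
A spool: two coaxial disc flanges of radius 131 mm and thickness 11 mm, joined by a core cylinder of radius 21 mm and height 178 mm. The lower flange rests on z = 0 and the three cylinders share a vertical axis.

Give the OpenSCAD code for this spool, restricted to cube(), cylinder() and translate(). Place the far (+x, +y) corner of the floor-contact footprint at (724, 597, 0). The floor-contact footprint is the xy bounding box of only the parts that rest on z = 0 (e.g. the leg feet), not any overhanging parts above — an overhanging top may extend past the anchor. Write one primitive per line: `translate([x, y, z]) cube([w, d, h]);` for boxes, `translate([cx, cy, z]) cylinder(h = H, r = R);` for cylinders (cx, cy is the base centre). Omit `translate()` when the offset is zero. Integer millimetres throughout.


translate([593, 466, 0]) cylinder(h = 11, r = 131);
translate([593, 466, 11]) cylinder(h = 178, r = 21);
translate([593, 466, 189]) cylinder(h = 11, r = 131);


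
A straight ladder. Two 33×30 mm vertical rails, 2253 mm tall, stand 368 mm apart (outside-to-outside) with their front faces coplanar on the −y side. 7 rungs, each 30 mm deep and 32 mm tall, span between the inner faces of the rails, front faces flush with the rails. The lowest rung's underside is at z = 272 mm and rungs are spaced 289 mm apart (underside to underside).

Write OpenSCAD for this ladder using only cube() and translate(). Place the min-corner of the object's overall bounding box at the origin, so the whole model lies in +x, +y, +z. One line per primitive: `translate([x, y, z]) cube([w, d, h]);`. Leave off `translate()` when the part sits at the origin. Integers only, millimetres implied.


// rung span = 368 - 2*33 = 302
// rung[k] z = 272 + k*289
cube([33, 30, 2253]);
translate([335, 0, 0]) cube([33, 30, 2253]);
translate([33, 0, 272]) cube([302, 30, 32]);
translate([33, 0, 561]) cube([302, 30, 32]);
translate([33, 0, 850]) cube([302, 30, 32]);
translate([33, 0, 1139]) cube([302, 30, 32]);
translate([33, 0, 1428]) cube([302, 30, 32]);
translate([33, 0, 1717]) cube([302, 30, 32]);
translate([33, 0, 2006]) cube([302, 30, 32]);


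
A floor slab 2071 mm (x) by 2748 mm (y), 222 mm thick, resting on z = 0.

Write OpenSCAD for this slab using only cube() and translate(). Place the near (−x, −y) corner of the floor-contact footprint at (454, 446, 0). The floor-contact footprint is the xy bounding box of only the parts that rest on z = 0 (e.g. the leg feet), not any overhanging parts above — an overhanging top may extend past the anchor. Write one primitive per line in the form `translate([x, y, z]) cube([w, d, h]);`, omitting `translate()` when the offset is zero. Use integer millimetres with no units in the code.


translate([454, 446, 0]) cube([2071, 2748, 222]);


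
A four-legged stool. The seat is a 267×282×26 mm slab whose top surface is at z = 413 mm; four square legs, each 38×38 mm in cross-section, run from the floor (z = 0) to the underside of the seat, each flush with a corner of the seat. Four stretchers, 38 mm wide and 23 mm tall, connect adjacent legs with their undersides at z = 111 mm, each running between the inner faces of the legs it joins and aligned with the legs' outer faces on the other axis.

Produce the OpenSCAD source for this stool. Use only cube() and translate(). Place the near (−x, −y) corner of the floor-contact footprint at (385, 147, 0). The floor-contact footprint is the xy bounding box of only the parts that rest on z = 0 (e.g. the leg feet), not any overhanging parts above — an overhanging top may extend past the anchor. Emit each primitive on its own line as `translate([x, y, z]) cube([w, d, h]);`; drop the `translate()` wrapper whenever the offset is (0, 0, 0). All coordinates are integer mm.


translate([385, 147, 387]) cube([267, 282, 26]);
translate([385, 147, 0]) cube([38, 38, 387]);
translate([614, 147, 0]) cube([38, 38, 387]);
translate([385, 391, 0]) cube([38, 38, 387]);
translate([614, 391, 0]) cube([38, 38, 387]);
translate([423, 147, 111]) cube([191, 38, 23]);
translate([423, 391, 111]) cube([191, 38, 23]);
translate([385, 185, 111]) cube([38, 206, 23]);
translate([614, 185, 111]) cube([38, 206, 23]);


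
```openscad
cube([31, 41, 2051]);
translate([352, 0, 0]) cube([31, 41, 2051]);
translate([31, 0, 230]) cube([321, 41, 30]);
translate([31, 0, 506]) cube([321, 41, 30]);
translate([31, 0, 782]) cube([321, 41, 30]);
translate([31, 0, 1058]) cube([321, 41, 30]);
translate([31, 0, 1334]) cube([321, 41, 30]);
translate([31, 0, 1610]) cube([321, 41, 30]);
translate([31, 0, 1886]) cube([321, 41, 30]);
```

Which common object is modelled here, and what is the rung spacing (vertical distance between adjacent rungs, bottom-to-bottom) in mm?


A ladder. The rung spacing is 276 mm.

Two tall 31×41 posts with 7 short bars between them — a ladder. Adjacent rungs sit at z = 230 and z = 506, so the spacing is 506 − 230 = 276 mm.


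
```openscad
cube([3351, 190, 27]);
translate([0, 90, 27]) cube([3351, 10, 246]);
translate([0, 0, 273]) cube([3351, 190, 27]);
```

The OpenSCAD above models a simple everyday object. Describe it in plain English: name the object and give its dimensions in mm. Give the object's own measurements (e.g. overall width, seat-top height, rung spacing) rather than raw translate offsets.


An I-beam lying along x, 3351 mm long. Overall section height 300 mm. Two flanges 190 mm wide (y) and 27 mm thick, one on the floor and one at the top; a web 10 mm thick runs between them, centred on the flange width.


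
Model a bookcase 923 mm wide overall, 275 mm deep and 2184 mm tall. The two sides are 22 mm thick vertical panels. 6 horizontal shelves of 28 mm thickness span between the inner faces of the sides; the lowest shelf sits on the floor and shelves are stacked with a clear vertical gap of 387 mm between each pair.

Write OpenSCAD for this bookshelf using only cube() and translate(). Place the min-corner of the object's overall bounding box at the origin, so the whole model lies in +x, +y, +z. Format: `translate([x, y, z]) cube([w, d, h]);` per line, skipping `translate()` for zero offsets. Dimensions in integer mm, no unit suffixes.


cube([22, 275, 2184]);
translate([901, 0, 0]) cube([22, 275, 2184]);
translate([22, 0, 0]) cube([879, 275, 28]);
translate([22, 0, 415]) cube([879, 275, 28]);
translate([22, 0, 830]) cube([879, 275, 28]);
translate([22, 0, 1245]) cube([879, 275, 28]);
translate([22, 0, 1660]) cube([879, 275, 28]);
translate([22, 0, 2075]) cube([879, 275, 28]);


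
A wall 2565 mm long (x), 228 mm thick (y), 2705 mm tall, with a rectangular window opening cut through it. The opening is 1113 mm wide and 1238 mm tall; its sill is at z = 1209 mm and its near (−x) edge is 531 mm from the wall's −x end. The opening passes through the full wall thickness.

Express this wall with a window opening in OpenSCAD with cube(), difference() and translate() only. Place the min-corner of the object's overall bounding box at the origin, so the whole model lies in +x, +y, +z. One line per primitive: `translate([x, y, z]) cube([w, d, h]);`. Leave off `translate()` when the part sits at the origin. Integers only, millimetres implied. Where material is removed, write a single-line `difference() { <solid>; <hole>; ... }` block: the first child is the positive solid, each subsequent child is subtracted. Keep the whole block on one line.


difference() { cube([2565, 228, 2705]); translate([531, 0, 1209]) cube([1113, 228, 1238]); }


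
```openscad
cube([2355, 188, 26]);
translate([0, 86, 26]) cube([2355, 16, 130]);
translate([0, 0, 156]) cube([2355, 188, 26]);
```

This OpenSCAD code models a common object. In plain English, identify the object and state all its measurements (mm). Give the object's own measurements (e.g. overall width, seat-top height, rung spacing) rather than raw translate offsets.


An I-beam lying along x, 2355 mm long. Overall section height 182 mm. Two flanges 188 mm wide (y) and 26 mm thick, one on the floor and one at the top; a web 16 mm thick runs between them, centred on the flange width.


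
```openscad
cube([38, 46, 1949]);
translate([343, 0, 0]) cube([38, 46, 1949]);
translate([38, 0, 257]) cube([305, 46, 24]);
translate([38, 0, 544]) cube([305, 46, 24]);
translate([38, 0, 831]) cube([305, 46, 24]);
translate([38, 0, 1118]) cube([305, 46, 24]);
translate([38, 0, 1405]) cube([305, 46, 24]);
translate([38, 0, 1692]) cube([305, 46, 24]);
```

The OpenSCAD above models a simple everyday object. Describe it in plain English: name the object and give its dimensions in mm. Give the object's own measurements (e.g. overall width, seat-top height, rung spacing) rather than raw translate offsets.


A straight ladder. Two 38×46 mm vertical rails, 1949 mm tall, stand 381 mm apart (outside-to-outside) with their front faces coplanar on the −y side. 6 rungs, each 46 mm deep and 24 mm tall, span between the inner faces of the rails, front faces flush with the rails. The lowest rung's underside is at z = 257 mm and rungs are spaced 287 mm apart (underside to underside).


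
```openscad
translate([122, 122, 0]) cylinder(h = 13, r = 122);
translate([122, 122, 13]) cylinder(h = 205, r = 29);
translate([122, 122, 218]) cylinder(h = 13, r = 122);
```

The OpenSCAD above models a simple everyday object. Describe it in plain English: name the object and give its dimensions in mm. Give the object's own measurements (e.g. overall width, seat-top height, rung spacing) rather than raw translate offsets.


A spool: two coaxial disc flanges of radius 122 mm and thickness 13 mm, joined by a core cylinder of radius 29 mm and height 205 mm. The lower flange rests on z = 0 and the three cylinders share a vertical axis.


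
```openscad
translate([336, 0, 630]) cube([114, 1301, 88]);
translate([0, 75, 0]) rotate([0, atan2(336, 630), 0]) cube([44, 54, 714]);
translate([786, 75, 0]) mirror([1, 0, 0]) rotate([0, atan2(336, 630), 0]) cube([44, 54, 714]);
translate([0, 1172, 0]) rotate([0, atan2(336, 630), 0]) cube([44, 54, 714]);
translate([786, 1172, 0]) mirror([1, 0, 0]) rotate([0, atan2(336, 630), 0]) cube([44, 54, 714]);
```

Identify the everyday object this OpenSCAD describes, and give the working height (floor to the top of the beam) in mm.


A sawhorse. The overall height is 718 mm.

A beam across two mirrored pairs of raked legs — a sawhorse. The beam's underside is at z = 630 (matching the legs' vertical rise in atan2(336, 630)) and the beam is 88 mm tall, so its top is at 630 + 88 = 718 mm. The raked legs top out at the beam's underside, so that is the highest point.


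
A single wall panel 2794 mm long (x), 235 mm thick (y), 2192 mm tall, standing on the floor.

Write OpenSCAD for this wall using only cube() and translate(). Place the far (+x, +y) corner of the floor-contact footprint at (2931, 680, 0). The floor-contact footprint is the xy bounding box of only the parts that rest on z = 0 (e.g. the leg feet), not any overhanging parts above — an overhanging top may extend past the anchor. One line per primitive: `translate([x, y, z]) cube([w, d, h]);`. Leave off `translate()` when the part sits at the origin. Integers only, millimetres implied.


translate([137, 445, 0]) cube([2794, 235, 2192]);


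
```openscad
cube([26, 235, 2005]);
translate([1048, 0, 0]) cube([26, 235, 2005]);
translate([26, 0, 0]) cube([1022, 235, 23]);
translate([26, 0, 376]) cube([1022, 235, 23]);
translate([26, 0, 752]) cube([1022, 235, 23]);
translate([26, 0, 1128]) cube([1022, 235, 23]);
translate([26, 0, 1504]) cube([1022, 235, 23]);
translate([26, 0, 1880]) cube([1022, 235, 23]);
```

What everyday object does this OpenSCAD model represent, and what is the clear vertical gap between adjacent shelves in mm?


A bookshelf. The clear shelf gap is 353 mm.

Two tall side panels with 6 horizontal boards between them — a bookshelf. The first two shelf undersides are at z = 0 and z = 376; with shelf thickness 23, the clear gap is 376 − 0 − 23 = 353 mm.


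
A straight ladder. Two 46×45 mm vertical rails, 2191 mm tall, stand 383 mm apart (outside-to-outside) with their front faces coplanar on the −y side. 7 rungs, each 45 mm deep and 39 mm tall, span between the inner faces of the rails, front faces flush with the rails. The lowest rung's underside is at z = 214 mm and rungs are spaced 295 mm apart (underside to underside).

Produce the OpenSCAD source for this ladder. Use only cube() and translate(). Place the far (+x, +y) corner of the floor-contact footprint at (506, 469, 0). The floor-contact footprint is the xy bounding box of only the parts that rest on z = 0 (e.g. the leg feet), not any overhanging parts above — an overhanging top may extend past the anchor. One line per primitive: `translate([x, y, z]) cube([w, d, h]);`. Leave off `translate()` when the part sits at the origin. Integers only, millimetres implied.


translate([123, 424, 0]) cube([46, 45, 2191]);
translate([460, 424, 0]) cube([46, 45, 2191]);
translate([169, 424, 214]) cube([291, 45, 39]);
translate([169, 424, 509]) cube([291, 45, 39]);
translate([169, 424, 804]) cube([291, 45, 39]);
translate([169, 424, 1099]) cube([291, 45, 39]);
translate([169, 424, 1394]) cube([291, 45, 39]);
translate([169, 424, 1689]) cube([291, 45, 39]);
translate([169, 424, 1984]) cube([291, 45, 39]);


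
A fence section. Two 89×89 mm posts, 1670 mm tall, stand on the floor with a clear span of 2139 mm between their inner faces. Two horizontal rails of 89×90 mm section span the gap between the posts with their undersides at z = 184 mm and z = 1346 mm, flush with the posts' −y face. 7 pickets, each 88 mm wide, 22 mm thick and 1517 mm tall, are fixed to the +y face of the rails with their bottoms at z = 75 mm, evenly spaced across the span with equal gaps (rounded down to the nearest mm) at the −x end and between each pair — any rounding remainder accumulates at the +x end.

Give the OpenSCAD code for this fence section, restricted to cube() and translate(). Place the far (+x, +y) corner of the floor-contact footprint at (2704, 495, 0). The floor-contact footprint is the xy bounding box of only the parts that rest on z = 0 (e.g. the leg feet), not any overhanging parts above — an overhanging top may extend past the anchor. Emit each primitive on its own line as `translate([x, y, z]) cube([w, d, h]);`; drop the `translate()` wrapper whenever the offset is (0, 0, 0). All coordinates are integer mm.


translate([387, 406, 0]) cube([89, 89, 1670]);
translate([2615, 406, 0]) cube([89, 89, 1670]);
translate([476, 406, 184]) cube([2139, 89, 90]);
translate([476, 406, 1346]) cube([2139, 89, 90]);
translate([666, 495, 75]) cube([88, 22, 1517]);
translate([944, 495, 75]) cube([88, 22, 1517]);
translate([1222, 495, 75]) cube([88, 22, 1517]);
translate([1500, 495, 75]) cube([88, 22, 1517]);
translate([1778, 495, 75]) cube([88, 22, 1517]);
translate([2056, 495, 75]) cube([88, 22, 1517]);
translate([2334, 495, 75]) cube([88, 22, 1517]);


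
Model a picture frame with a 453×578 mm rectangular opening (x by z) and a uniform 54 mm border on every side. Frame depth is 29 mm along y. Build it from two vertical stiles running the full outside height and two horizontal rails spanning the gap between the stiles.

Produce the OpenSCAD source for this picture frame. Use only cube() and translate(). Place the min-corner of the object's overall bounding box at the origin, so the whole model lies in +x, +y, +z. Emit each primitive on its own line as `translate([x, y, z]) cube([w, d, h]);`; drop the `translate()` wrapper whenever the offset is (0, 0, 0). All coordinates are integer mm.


cube([54, 29, 686]);
translate([507, 0, 0]) cube([54, 29, 686]);
translate([54, 0, 0]) cube([453, 29, 54]);
translate([54, 0, 632]) cube([453, 29, 54]);


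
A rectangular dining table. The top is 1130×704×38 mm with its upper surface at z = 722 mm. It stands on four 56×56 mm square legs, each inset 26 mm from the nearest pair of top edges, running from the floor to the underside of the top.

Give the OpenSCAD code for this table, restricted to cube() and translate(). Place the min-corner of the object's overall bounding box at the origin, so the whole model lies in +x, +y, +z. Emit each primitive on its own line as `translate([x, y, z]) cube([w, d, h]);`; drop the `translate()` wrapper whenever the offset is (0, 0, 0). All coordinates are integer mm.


translate([0, 0, 684]) cube([1130, 704, 38]);
translate([26, 26, 0]) cube([56, 56, 684]);
translate([1048, 26, 0]) cube([56, 56, 684]);
translate([26, 622, 0]) cube([56, 56, 684]);
translate([1048, 622, 0]) cube([56, 56, 684]);


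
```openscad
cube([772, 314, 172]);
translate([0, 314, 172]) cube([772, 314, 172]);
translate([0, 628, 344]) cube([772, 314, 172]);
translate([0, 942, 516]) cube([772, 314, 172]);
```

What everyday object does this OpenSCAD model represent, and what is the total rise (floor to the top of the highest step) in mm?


A staircase. The total rise is 688 mm.

4 identical blocks, each offset up and back from the previous — a staircase. Each step is 172 mm tall and there are 4 of them, so the total rise is 4 × 172 = 688 mm.


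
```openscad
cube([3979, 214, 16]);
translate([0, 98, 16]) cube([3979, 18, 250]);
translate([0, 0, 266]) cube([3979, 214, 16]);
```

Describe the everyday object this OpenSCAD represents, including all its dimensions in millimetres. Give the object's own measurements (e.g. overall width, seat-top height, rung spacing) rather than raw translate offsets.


An I-beam lying along x, 3979 mm long. Overall section height 282 mm. Two flanges 214 mm wide (y) and 16 mm thick, one on the floor and one at the top; a web 18 mm thick runs between them, centred on the flange width.


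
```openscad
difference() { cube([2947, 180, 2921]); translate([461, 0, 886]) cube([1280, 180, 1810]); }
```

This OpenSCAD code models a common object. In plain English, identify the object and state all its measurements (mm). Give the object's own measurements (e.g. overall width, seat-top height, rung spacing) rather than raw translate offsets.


A wall 2947 mm long (x), 180 mm thick (y), 2921 mm tall, with a rectangular window opening cut through it. The opening is 1280 mm wide and 1810 mm tall; its sill is at z = 886 mm and its near (−x) edge is 461 mm from the wall's −x end. The opening passes through the full wall thickness.


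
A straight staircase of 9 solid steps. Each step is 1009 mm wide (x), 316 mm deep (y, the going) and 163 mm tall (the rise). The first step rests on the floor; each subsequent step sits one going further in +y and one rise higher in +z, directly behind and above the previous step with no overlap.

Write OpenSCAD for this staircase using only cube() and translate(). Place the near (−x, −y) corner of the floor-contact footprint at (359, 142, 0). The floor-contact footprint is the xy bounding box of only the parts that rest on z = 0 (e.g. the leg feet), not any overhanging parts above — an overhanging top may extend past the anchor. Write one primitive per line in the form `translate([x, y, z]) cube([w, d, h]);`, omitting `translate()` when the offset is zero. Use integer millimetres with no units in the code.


translate([359, 142, 0]) cube([1009, 316, 163]);
translate([359, 458, 163]) cube([1009, 316, 163]);
translate([359, 774, 326]) cube([1009, 316, 163]);
translate([359, 1090, 489]) cube([1009, 316, 163]);
translate([359, 1406, 652]) cube([1009, 316, 163]);
translate([359, 1722, 815]) cube([1009, 316, 163]);
translate([359, 2038, 978]) cube([1009, 316, 163]);
translate([359, 2354, 1141]) cube([1009, 316, 163]);
translate([359, 2670, 1304]) cube([1009, 316, 163]);


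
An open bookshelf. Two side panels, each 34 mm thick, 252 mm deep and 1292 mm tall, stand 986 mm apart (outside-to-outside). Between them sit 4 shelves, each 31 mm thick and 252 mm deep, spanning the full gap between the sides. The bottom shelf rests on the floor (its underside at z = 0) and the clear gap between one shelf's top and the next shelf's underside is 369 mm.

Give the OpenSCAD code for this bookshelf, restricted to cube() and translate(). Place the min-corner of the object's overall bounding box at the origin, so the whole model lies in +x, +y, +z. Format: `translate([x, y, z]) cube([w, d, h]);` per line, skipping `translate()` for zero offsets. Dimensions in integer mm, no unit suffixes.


cube([34, 252, 1292]);
translate([952, 0, 0]) cube([34, 252, 1292]);
translate([34, 0, 0]) cube([918, 252, 31]);
translate([34, 0, 400]) cube([918, 252, 31]);
translate([34, 0, 800]) cube([918, 252, 31]);
translate([34, 0, 1200]) cube([918, 252, 31]);


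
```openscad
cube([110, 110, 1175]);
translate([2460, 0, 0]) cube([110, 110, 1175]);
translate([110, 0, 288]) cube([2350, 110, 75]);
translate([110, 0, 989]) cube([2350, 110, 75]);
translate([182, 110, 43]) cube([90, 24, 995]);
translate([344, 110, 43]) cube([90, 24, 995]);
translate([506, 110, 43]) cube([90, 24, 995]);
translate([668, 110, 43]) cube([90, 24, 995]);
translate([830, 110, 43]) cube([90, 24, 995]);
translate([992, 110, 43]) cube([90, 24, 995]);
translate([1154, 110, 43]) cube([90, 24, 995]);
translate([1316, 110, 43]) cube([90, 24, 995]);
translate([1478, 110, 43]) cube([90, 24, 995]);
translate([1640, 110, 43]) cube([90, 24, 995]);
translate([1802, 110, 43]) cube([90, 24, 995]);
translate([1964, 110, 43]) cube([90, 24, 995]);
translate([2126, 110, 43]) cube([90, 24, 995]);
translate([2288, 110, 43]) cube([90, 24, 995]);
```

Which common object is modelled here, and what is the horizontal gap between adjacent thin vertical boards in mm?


A fence section. The picket gap is 72 mm.

Two posts, two rails, 14 pickets — a fence section. Span 2350 mm holds 14 pickets of 90 mm with 15 equal gaps: ⌊(2350 − 14·90) / 15⌋ = 72 mm.


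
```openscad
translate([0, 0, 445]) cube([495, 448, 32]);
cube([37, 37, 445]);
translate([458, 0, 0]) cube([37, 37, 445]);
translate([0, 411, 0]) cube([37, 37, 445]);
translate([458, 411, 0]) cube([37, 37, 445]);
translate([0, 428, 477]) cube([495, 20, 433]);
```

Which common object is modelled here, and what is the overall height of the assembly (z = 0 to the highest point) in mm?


A chair. The overall height is 910 mm.

A slab on four corner posts with a tall panel at the back — a chair. The seat slab sits at z = 445 with thickness 32, and the 433 mm backrest starts at the seat top, so the overall height is 445 + 32 + 433 = 910 mm.


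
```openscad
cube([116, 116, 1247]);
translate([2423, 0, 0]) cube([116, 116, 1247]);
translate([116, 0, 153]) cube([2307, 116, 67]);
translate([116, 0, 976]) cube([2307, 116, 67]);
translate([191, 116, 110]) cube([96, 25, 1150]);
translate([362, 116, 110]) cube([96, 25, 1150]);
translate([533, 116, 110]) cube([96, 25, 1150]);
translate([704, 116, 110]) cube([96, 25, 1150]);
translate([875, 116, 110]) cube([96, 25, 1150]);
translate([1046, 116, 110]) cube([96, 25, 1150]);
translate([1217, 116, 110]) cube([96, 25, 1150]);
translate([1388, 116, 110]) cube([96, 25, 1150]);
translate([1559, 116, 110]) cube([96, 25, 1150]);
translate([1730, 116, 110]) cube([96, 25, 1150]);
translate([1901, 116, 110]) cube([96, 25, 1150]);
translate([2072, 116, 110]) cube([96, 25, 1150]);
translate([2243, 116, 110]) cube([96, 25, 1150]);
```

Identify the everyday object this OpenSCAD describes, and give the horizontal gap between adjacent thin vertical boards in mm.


A fence section. The picket gap is 75 mm.

Two posts, two rails, 13 pickets — a fence section. Span 2307 mm holds 13 pickets of 96 mm with 14 equal gaps: ⌊(2307 − 13·96) / 14⌋ = 75 mm.


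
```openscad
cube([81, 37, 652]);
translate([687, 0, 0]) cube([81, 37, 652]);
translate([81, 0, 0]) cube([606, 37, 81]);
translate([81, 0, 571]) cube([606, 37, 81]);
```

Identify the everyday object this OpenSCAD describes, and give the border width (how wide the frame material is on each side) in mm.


A picture frame. The border width is 81 mm.

Four thin pieces enclosing a rectangular opening — a picture frame. The two full-height stiles are 652 mm tall; the top rail sits at z = 571 and is 81 mm tall, so the border above the opening is 652 − 571 = 81 mm, matching the stile x-width.
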